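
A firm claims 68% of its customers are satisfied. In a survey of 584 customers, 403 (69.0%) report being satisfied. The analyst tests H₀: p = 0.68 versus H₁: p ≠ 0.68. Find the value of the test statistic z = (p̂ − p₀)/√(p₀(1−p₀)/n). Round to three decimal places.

z = 0.522

p̂ = 403/584 = 0.69007.
Under H₀, SE = √(0.68·0.32/584) = √(0.000372603) = 0.01930.
z = (0.69007 − 0.68)/0.01930 = 0.01007/0.01930 = 0.522.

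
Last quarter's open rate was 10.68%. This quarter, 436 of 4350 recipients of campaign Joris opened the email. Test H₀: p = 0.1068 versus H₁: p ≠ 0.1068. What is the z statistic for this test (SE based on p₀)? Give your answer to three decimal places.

p̂ = 436/4350 = 0.100230.
SE = √(p₀(1−p₀)/n) = √(0.095394/4350) = 0.004683.
z = (0.100230 − 0.1068)/0.004683 = -0.006570/0.004683 = -1.403.
p-value = 2·P(Z > 1.403) ≈ 0.1606.

z = -1.403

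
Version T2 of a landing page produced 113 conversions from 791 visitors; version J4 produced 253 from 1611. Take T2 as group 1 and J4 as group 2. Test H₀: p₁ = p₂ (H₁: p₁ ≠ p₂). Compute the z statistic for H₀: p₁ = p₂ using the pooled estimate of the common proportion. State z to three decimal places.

z = -0.909

p̂₁ = 113/791 ≈ 0.142857, p̂₂ = 253/1611 ≈ 0.157045.
Pooled p̂ = (113+253)/(791+1611) = 366/2402 = 0.152373.
SE = √(p̂(1−p̂)(1/n₁+1/n₂)) = √(0.152373·0.847627·0.00188495) = √(0.000243452) = 0.015603.
z = (0.142857 − 0.157045)/0.015603 = -0.014188/0.015603 = -0.909.
Two-sided p-value ≈ 2·Φ(−0.909) = 0.3632.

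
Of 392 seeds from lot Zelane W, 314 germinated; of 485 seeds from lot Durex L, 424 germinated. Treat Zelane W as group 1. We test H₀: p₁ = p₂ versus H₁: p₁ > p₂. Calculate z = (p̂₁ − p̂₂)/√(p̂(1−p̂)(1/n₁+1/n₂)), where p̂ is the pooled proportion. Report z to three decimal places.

p̂₁ = 314/392 = 0.801020, p̂₂ = 424/485 = 0.874227.
Pooled p̂ = (314+424)/(392+485) = 738/877 = 0.841505.
SE = √(p̂(1−p̂)(1/n₁+1/n₂)) = √(0.841505·0.158495·0.00461288) = √(0.000615239) = 0.024804.
z = (0.801020 − 0.874227)/0.024804 = -0.073207/0.024804 = -2.951.

z = -2.951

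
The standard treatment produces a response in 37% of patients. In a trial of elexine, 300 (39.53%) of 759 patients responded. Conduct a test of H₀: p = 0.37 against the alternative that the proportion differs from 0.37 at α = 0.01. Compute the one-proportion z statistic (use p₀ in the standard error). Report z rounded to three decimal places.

z = 1.441

p̂ = 300/759 ≈ 0.395257.
Under H₀, SE = √(0.37·0.63/759) = √(0.000307115) = 0.017525.
z = (0.395257 − 0.37)/0.017525 = 0.025257/0.017525 = 1.441.
p-value = 2·P(Z > 1.441) ≈ 0.1495, so at α = 0.01 we fail to reject H₀.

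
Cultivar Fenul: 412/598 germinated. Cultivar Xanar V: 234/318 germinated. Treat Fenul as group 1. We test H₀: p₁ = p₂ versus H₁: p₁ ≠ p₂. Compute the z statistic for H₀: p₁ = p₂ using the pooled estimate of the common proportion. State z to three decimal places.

p̂₁ = 412/598 = 0.68896, p̂₂ = 234/318 = 0.73585.
Pooled p̂ = (412+234)/(598+318) = 646/916 = 0.70524.
SE = √(p̂(1−p̂)(1/n₁+1/n₂)) = √(0.70524·0.29476·0.00481689) = √(0.00100132) = 0.03164.
z = (0.68896 − 0.73585)/0.03164 = -0.04689/0.03164 = -1.482.
p-value = 2·P(Z > 1.482) ≈ 0.1384.

z = -1.482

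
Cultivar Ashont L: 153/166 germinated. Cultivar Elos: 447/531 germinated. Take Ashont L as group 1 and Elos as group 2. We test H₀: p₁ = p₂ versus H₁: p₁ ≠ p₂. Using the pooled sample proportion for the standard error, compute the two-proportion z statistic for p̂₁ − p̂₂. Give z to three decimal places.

p̂₁ = 153/166 ≈ 0.92169, p̂₂ = 447/531 ≈ 0.84181.
Pooled p̂ = (153+447)/(166+531) = 600/697 = 0.86083.
SE = √(0.1198 × 0.00790734) = 0.03078.
z = (0.92169 − 0.84181)/0.03078 = 0.07988/0.03078 = 2.595.
Two-sided p-value ≈ 2·Φ(−2.595) = 0.0095.

z = 2.595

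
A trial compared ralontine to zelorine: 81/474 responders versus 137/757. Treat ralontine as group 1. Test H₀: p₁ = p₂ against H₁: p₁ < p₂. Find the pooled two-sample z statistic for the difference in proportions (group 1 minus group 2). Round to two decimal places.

z = -0.45

p̂₁ = 81/474 ≈ 0.1709, p̂₂ = 137/757 ≈ 0.1810.
Pooled p̂ = (81+137)/(474+757) = 218/1231 = 0.1771.
SE = √(0.14573 × 0.00343071) = 0.0224.
z = (0.1709 − 0.1810)/0.0224 = -0.0101/0.0224 = -0.45.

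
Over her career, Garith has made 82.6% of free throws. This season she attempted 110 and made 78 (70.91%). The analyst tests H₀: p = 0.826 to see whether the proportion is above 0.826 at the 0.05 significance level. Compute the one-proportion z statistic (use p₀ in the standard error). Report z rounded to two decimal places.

p̂ = 78/110 ≈ 0.70909.
Standard error under H₀: √(0.826×0.174/110) = 0.03615.
z = (0.70909 − 0.826)/0.03615 = -0.11691/0.03615 = -3.23.
p-value = P(Z > -3.234) ≈ 0.9994; since p > α = 0.05, fail to reject H₀.

z = -3.23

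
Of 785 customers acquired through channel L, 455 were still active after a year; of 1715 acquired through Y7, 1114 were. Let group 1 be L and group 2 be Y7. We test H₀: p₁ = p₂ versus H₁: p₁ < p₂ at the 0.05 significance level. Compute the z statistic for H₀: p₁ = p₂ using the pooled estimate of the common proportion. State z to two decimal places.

z = -3.36

p̂₁ = 455/785 = 0.57962, p̂₂ = 1114/1715 = 0.64956.
Pooled p̂ = (455+1114)/(785+1715) = 1569/2500 = 0.62760.
SE = √(0.233718 × 0.00185698) = 0.02083.
z = (0.57962 − 0.64956)/0.02083 = -0.06994/0.02083 = -3.36.
p-value = P(Z < -3.357) ≈ 0.0004, so at α = 0.05 we reject H₀.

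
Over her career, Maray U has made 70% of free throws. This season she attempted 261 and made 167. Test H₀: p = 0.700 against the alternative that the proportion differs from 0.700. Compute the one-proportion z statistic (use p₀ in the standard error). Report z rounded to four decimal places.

z = -2.1207

p̂ = 167/261 = 0.639847.
Standard error under H₀: √(0.7×0.3/261) = 0.028365.
z = (0.639847 − 0.7)/0.028365 = -0.060153/0.028365 = -2.1207.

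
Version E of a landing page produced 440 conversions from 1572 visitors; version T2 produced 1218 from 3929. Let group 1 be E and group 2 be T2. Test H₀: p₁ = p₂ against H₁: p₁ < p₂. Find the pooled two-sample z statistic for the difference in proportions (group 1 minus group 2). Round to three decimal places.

p̂₁ = 440/1572 ≈ 0.279898, p̂₂ = 1218/3929 ≈ 0.310003.
Pooled p̂ = (440+1218)/(1572+3929) = 1658/5501 = 0.301400.
SE = √(0.210558 × 0.00089065) = 0.013694.
z = (0.279898 − 0.310003)/0.013694 = -0.030105/0.013694 = -2.198.
p-value = P(Z < -2.198) ≈ 0.0140.

z = -2.198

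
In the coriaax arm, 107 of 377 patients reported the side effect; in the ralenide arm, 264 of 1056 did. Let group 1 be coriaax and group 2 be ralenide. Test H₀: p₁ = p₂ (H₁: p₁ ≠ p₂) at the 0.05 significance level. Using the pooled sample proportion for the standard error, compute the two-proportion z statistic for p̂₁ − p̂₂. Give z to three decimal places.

z = 1.287

p̂₁ = 107/377 = 0.28382, p̂₂ = 264/1056 = 0.25000.
Pooled p̂ = (107+264)/(377+1056) = 371/1433 = 0.25890.
SE = √(0.19187 × 0.00359949) = 0.02628.
z = (0.28382 − 0.25000)/0.02628 = 0.03382/0.02628 = 1.287.
Two-sided p-value ≈ 2·Φ(−1.287) = 0.1981, so at α = 0.05 we fail to reject H₀.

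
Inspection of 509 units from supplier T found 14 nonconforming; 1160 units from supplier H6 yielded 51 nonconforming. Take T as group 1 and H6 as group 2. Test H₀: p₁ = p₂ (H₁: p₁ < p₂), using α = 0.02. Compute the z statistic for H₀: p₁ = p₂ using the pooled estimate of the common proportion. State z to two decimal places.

z = -1.60

p̂₁ = 14/509 ≈ 0.0275, p̂₂ = 51/1160 ≈ 0.0440.
Pooled p̂ = (14+51)/(509+1160) = 65/1669 = 0.0389.
SE = √(0.0374287 × 0.00282671) = 0.0103.
z = (0.0275 − 0.0440)/0.0103 = -0.0165/0.0103 = -1.60.
p-value = P(Z < -1.600) ≈ 0.0548; since p > α = 0.02, fail to reject H₀.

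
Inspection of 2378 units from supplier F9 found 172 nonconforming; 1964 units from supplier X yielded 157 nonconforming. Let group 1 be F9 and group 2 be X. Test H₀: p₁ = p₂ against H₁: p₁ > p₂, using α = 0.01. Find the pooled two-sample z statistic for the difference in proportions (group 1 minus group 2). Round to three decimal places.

z = -0.943

p̂₁ = 172/2378 ≈ 0.07233, p̂₂ = 157/1964 ≈ 0.07994.
Pooled p̂ = (172+157)/(2378+1964) = 329/4342 = 0.07577.
SE = √(0.0700302 × 0.000929686) = 0.00807.
z = (0.07233 − 0.07994)/0.00807 = -0.00761/0.00807 = -0.943.
p-value = P(Z > -0.943) ≈ 0.8272. With α = 0.01, fail to reject H₀.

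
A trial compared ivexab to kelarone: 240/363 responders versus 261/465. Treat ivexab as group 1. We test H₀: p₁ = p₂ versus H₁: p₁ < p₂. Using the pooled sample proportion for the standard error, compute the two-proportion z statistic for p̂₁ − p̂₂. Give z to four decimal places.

p̂₁ = 240/363 = 0.661157, p̂₂ = 261/465 = 0.561290.
Pooled p̂ = (240+261)/(363+465) = 501/828 = 0.605072.
SE = √(0.23896 × 0.00490536) = 0.034237.
z = (0.661157 − 0.561290)/0.034237 = 0.099867/0.034237 = 2.9169.

z = 2.9169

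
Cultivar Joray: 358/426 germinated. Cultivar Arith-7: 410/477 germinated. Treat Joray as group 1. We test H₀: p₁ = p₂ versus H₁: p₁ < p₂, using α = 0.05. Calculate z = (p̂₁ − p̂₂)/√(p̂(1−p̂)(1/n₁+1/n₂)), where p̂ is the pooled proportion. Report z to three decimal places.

z = -0.806

p̂₁ = 358/426 = 0.84038, p̂₂ = 410/477 = 0.85954.
Pooled p̂ = (358+410)/(426+477) = 768/903 = 0.85050.
SE = √(p̂(1−p̂)(1/n₁+1/n₂)) = √(0.85050·0.14950·0.00444385) = √(0.00056504) = 0.02377.
z = (0.84038 − 0.85954)/0.02377 = -0.01916/0.02377 = -0.806.
p-value = P(Z < -0.806) ≈ 0.2101. With α = 0.05, fail to reject H₀.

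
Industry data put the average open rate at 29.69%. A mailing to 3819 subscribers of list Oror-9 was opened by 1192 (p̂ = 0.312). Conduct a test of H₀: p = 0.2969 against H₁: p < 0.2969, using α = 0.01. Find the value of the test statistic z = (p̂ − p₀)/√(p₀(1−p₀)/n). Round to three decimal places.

z = 2.059

p̂ = 1192/3819 = 0.312124.
Standard error under H₀: √(0.2969×0.7031/3819) = 0.007393.
z = (0.312124 − 0.2969)/0.007393 = 0.015224/0.007393 = 2.059.
p-value = P(Z < 2.059) ≈ 0.9803; since p > α = 0.01, fail to reject H₀.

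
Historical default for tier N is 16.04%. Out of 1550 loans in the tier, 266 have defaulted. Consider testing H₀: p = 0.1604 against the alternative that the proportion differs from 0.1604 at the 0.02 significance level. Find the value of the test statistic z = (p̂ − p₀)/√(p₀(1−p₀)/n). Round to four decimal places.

z = 1.2029

p̂ = 266/1550 ≈ 0.1716129.
Under H₀, SE = √(0.1604·0.8396/1550) = √(8.68851e-05) = 0.0093212.
z = (0.1716129 − 0.1604)/0.0093212 = 0.0112129/0.0093212 = 1.2029.
p-value = 2·P(Z > 1.203) ≈ 0.2290, so at α = 0.02 we fail to reject H₀.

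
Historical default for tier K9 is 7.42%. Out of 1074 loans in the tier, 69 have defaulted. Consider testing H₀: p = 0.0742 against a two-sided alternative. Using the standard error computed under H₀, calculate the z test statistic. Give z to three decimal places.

z = -1.245

p̂ = 69/1074 ≈ 0.064246.
SE = √(p₀(1−p₀)/n) = √(0.068694/1074) = 0.007998.
z = (0.064246 − 0.0742)/0.007998 = -0.009954/0.007998 = -1.245.
p-value = 2·P(Z > 1.245) ≈ 0.2133.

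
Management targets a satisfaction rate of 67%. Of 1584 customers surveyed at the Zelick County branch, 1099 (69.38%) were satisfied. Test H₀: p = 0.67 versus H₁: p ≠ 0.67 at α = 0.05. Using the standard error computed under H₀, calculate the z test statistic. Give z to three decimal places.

p̂ = 1099/1584 = 0.69381.
Under H₀, SE = √(0.67·0.33/1584) = √(0.000139583) = 0.01181.
z = (0.69381 − 0.67)/0.01181 = 0.02381/0.01181 = 2.016.
Two-sided p-value ≈ 2·Φ(−2.016) = 0.0438, so at α = 0.05 we reject H₀.

z = 2.016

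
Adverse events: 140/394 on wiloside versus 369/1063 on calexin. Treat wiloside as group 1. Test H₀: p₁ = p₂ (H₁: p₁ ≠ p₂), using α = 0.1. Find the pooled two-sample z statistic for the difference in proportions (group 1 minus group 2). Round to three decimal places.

p̂₁ = 140/394 ≈ 0.35533, p̂₂ = 369/1063 ≈ 0.34713.
Pooled p̂ = (140+369)/(394+1063) = 509/1457 = 0.34935.
SE = √(p̂(1−p̂)(1/n₁+1/n₂)) = √(0.34935·0.65065·0.0034788) = √(0.000790746) = 0.02812.
z = (0.35533 − 0.34713)/0.02812 = 0.00820/0.02812 = 0.292.
Two-sided p-value ≈ 2·Φ(−0.292) = 0.7706; since p > α = 0.1, fail to reject H₀.

z = 0.292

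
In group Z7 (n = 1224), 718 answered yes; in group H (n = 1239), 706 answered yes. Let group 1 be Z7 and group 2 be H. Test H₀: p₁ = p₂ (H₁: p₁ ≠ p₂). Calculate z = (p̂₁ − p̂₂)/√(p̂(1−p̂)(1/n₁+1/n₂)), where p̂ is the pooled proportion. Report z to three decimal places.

p̂₁ = 718/1224 = 0.586601, p̂₂ = 706/1239 = 0.569814.
Pooled p̂ = (718+706)/(1224+1239) = 1424/2463 = 0.578157.
SE = √(0.243892 × 0.0016241) = 0.019902.
z = (0.586601 − 0.569814)/0.019902 = 0.016787/0.019902 = 0.843.

z = 0.843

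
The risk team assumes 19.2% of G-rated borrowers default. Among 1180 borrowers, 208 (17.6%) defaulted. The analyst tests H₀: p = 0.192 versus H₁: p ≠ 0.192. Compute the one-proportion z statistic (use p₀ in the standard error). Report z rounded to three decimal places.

p̂ = 208/1180 = 0.176271.
SE = √(p₀(1−p₀)/n) = √(0.15514/1180) = 0.011466.
z = (0.176271 − 0.192)/0.011466 = -0.015729/0.011466 = -1.372.
Two-sided p-value ≈ 2·Φ(−1.372) = 0.1701.

z = -1.372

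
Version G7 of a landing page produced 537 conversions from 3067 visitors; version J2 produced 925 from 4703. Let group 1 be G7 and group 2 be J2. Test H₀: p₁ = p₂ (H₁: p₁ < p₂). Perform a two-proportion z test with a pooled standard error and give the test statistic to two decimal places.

p̂₁ = 537/3067 ≈ 0.17509, p̂₂ = 925/4703 ≈ 0.19668.
Pooled p̂ = (537+925)/(3067+4703) = 1462/7770 = 0.18816.
SE = √(p̂(1−p̂)(1/n₁+1/n₂)) = √(0.18816·0.81184·0.000538682) = √(8.22866e-05) = 0.00907.
z = (0.17509 − 0.19668)/0.00907 = -0.02159/0.00907 = -2.38.
p-value = P(Z < -2.380) ≈ 0.0086.

z = -2.38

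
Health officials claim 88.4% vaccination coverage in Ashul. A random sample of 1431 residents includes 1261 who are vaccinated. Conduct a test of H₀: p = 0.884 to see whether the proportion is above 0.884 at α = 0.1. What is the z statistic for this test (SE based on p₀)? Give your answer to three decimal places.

p̂ = 1261/1431 = 0.88120.
SE = √(p₀(1−p₀)/n) = √(0.10254/1431) = 0.00847.
z = (0.88120 − 0.884)/0.00847 = -0.00280/0.00847 = -0.331.
p-value = P(Z > -0.331) ≈ 0.6295. With α = 0.1, fail to reject H₀.

z = -0.331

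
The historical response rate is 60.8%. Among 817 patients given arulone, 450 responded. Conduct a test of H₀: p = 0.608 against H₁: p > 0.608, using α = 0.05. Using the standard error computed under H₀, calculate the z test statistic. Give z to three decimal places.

p̂ = 450/817 = 0.55080.
Standard error under H₀: √(0.608×0.392/817) = 0.01708.
z = (0.55080 − 0.608)/0.01708 = -0.05720/0.01708 = -3.349.
p-value = P(Z > -3.349) ≈ 0.9996, so at α = 0.05 we fail to reject H₀.

z = -3.349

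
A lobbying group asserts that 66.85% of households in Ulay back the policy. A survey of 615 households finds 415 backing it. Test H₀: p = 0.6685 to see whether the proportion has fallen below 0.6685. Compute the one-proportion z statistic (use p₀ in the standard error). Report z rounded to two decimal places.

z = 0.33

p̂ = 415/615 = 0.6748.
SE = √(p₀(1−p₀)/n) = √(0.22161/615) = 0.0190.
z = (0.6748 − 0.6685)/0.0190 = 0.0063/0.0190 = 0.33.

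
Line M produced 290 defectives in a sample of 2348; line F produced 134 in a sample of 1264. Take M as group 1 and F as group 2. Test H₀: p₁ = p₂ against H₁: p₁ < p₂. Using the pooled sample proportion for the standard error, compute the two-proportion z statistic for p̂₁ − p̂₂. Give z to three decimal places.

p̂₁ = 290/2348 = 0.12351, p̂₂ = 134/1264 = 0.10601.
Pooled p̂ = (290+134)/(2348+1264) = 424/3612 = 0.11739.
SE = √(0.103607 × 0.00121703) = 0.01123.
z = (0.12351 − 0.10601)/0.01123 = 0.01750/0.01123 = 1.558.
p-value = P(Z < 1.558) ≈ 0.9404.

z = 1.558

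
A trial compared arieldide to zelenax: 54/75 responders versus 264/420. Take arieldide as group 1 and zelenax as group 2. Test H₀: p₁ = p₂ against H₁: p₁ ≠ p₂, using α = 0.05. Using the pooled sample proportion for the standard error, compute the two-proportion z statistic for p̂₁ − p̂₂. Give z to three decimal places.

p̂₁ = 54/75 = 0.72000, p̂₂ = 264/420 = 0.62857.
Pooled p̂ = (54+264)/(75+420) = 318/495 = 0.64242.
SE = √(p̂(1−p̂)(1/n₁+1/n₂)) = √(0.64242·0.35758·0.0157143) = √(0.00360981) = 0.06008.
z = (0.72000 − 0.62857)/0.06008 = 0.09143/0.06008 = 1.522.
Two-sided p-value ≈ 2·Φ(−1.522) = 0.1281; since p > α = 0.05, fail to reject H₀.

z = 1.522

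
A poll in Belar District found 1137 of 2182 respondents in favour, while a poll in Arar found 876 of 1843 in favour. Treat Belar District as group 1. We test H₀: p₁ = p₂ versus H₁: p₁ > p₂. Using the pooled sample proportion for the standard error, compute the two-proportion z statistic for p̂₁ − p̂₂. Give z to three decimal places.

z = 2.893

p̂₁ = 1137/2182 = 0.52108, p̂₂ = 876/1843 = 0.47531.
Pooled p̂ = (1137+876)/(2182+1843) = 2013/4025 = 0.50012.
SE = √(p̂(1−p̂)(1/n₁+1/n₂)) = √(0.50012·0.49988·0.00100089) = √(0.000250222) = 0.01582.
z = (0.52108 − 0.47531)/0.01582 = 0.04577/0.01582 = 2.893.
p-value = P(Z > 2.893) ≈ 0.0019.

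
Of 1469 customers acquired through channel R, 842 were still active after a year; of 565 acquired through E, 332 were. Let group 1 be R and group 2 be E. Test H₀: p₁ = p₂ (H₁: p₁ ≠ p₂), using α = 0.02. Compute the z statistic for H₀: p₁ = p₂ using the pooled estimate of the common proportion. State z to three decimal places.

p̂₁ = 842/1469 = 0.57318, p̂₂ = 332/565 = 0.58761.
Pooled p̂ = (842+332)/(1469+565) = 1174/2034 = 0.57719.
SE = √(0.244042 × 0.00245065) = 0.02446.
z = (0.57318 − 0.58761)/0.02446 = -0.01443/0.02446 = -0.590.
p-value = 2·P(Z > 0.590) ≈ 0.5551; since p > α = 0.02, fail to reject H₀.

z = -0.590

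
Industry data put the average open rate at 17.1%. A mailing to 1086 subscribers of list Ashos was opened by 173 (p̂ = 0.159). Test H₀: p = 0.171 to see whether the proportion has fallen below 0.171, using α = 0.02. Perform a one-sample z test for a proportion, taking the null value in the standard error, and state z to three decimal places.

p̂ = 173/1086 = 0.15930.
SE = √(p₀(1−p₀)/n) = √(0.14176/1086) = 0.01143.
z = (0.15930 − 0.171)/0.01143 = -0.01170/0.01143 = -1.024.
p-value = P(Z < -1.024) ≈ 0.1529, so at α = 0.02 we fail to reject H₀.

z = -1.024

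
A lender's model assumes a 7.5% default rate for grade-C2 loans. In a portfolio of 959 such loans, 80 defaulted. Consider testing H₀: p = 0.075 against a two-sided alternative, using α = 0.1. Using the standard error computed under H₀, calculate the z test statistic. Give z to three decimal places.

z = 0.990

p̂ = 80/959 = 0.083420.
SE = √(p₀(1−p₀)/n) = √(0.069375/959) = 0.008505.
z = (0.083420 − 0.075)/0.008505 = 0.008420/0.008505 = 0.990.
p-value = 2·P(Z > 0.990) ≈ 0.3222, so at α = 0.1 we fail to reject H₀.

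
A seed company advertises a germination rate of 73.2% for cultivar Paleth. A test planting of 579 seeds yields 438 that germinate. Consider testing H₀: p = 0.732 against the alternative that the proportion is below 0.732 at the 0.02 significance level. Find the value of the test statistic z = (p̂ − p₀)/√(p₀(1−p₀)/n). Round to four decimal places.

z = 1.3297

p̂ = 438/579 = 0.7564767.
SE = √(p₀(1−p₀)/n) = √(0.19618/579) = 0.0184070.
z = (0.7564767 − 0.732)/0.0184070 = 0.0244767/0.0184070 = 1.3297.
p-value = P(Z < 1.330) ≈ 0.9082. With α = 0.02, fail to reject H₀.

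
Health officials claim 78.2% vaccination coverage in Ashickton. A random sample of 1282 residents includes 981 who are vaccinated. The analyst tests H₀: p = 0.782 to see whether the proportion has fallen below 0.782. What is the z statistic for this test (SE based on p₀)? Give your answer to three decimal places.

z = -1.456

p̂ = 981/1282 = 0.76521.
Under H₀, SE = √(0.782·0.218/1282) = √(0.000132977) = 0.01153.
z = (0.76521 − 0.782)/0.01153 = -0.01679/0.01153 = -1.456.
p-value = P(Z < -1.456) ≈ 0.0727.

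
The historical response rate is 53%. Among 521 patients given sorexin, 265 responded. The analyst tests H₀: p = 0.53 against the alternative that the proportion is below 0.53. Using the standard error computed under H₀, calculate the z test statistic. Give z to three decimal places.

z = -0.977

p̂ = 265/521 = 0.50864.
SE = √(p₀(1−p₀)/n) = √(0.2491/521) = 0.02187.
z = (0.50864 − 0.53)/0.02187 = -0.02136/0.02187 = -0.977.
p-value = P(Z < -0.977) ≈ 0.1643.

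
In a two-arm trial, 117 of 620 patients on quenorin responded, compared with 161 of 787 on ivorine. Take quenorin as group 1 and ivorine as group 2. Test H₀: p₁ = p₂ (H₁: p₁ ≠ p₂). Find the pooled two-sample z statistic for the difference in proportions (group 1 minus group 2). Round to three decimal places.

z = -0.742

p̂₁ = 117/620 = 0.18871, p̂₂ = 161/787 = 0.20457.
Pooled p̂ = (117+161)/(620+787) = 278/1407 = 0.19758.
SE = √(p̂(1−p̂)(1/n₁+1/n₂)) = √(0.19758·0.80242·0.00288355) = √(0.000457171) = 0.02138.
z = (0.18871 − 0.20457)/0.02138 = -0.01586/0.02138 = -0.742.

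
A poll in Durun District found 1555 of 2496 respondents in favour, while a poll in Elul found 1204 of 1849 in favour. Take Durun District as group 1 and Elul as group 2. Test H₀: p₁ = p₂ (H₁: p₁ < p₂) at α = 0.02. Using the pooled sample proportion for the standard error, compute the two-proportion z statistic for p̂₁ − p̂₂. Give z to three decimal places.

z = -1.907

p̂₁ = 1555/2496 ≈ 0.62300, p̂₂ = 1204/1849 ≈ 0.65116.
Pooled p̂ = (1555+1204)/(2496+1849) = 2759/4345 = 0.63498.
SE = √(p̂(1−p̂)(1/n₁+1/n₂)) = √(0.63498·0.36502·0.000941474) = √(0.000218215) = 0.01477.
z = (0.62300 − 0.65116)/0.01477 = -0.02816/0.01477 = -1.907.
p-value = P(Z < -1.907) ≈ 0.0283. With α = 0.02, fail to reject H₀.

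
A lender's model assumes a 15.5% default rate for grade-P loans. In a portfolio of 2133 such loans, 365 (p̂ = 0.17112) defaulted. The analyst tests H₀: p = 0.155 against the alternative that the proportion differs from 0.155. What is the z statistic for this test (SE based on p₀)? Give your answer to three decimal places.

z = 2.057

p̂ = 365/2133 ≈ 0.171120.
SE = √(p₀(1−p₀)/n) = √(0.13098/2133) = 0.007836.
z = (0.171120 − 0.155)/0.007836 = 0.016120/0.007836 = 2.057.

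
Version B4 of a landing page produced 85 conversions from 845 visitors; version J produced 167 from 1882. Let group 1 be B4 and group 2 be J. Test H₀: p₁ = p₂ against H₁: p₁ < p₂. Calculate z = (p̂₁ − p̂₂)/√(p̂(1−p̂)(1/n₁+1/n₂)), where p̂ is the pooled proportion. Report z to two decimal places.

z = 0.99

p̂₁ = 85/845 = 0.1006, p̂₂ = 167/1882 = 0.0887.
Pooled p̂ = (85+167)/(845+1882) = 252/2727 = 0.0924.
SE = √(p̂(1−p̂)(1/n₁+1/n₂)) = √(0.0924·0.9076·0.00171478) = √(0.000143818) = 0.0120.
z = (0.1006 − 0.0887)/0.0120 = 0.0119/0.0120 = 0.99.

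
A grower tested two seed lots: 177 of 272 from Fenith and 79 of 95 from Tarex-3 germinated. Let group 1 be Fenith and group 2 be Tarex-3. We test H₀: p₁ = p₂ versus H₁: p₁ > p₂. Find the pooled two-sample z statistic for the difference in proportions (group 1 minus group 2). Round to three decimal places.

z = -3.304

p̂₁ = 177/272 = 0.65074, p̂₂ = 79/95 = 0.83158.
Pooled p̂ = (177+79)/(272+95) = 256/367 = 0.69755.
SE = √(0.210975 × 0.0142028) = 0.05474.
z = (0.65074 − 0.83158)/0.05474 = -0.18084/0.05474 = -3.304.
p-value = P(Z > -3.304) ≈ 0.9995.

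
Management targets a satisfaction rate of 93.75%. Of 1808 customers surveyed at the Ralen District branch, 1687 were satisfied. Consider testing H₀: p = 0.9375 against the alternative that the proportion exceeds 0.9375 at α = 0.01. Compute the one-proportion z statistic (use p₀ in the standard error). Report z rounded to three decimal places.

z = -0.777

p̂ = 1687/1808 = 0.93308.
Standard error under H₀: √(0.9375×0.0625/1808) = 0.00569.
z = (0.93308 − 0.9375)/0.00569 = -0.00442/0.00569 = -0.777.
p-value = P(Z > -0.777) ≈ 0.7815. With α = 0.01, fail to reject H₀.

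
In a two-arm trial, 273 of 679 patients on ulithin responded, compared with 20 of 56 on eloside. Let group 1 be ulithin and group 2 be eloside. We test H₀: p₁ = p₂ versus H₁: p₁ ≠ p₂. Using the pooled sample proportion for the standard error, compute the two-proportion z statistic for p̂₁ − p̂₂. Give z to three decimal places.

p̂₁ = 273/679 ≈ 0.40206, p̂₂ = 20/56 ≈ 0.35714.
Pooled p̂ = (273+20)/(679+56) = 293/735 = 0.39864.
SE = √(p̂(1−p̂)(1/n₁+1/n₂)) = √(0.39864·0.60136·0.0193299) = √(0.00463388) = 0.06807.
z = (0.40206 − 0.35714)/0.06807 = 0.04492/0.06807 = 0.660.

z = 0.660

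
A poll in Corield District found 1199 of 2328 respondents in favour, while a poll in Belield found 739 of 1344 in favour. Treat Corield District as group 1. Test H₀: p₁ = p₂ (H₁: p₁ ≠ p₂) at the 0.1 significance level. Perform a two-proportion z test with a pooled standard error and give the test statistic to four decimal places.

z = -2.0358

p̂₁ = 1199/2328 ≈ 0.515034, p̂₂ = 739/1344 ≈ 0.549851.
Pooled p̂ = (1199+739)/(2328+1344) = 1938/3672 = 0.527778.
SE = √(p̂(1−p̂)(1/n₁+1/n₂)) = √(0.527778·0.472222·0.0011736) = √(0.000292495) = 0.017102.
z = (0.515034 − 0.549851)/0.017102 = -0.034817/0.017102 = -2.0358.
p-value = 2·P(Z > 2.036) ≈ 0.0418. With α = 0.1, reject H₀.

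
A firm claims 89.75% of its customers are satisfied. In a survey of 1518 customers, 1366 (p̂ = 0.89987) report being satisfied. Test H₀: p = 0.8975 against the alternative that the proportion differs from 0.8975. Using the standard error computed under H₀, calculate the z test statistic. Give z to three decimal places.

z = 0.304

p̂ = 1366/1518 ≈ 0.899868.
Under H₀, SE = √(0.8975·0.1025/1518) = √(6.06019e-05) = 0.007785.
z = (0.899868 − 0.8975)/0.007785 = 0.002368/0.007785 = 0.304.
Two-sided p-value ≈ 2·Φ(−0.304) = 0.7610.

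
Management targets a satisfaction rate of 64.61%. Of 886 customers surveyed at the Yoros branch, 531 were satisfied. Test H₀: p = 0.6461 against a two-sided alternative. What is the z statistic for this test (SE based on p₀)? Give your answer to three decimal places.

z = -2.912

p̂ = 531/886 = 0.599323.
Standard error under H₀: √(0.6461×0.3539/886) = 0.016065.
z = (0.599323 − 0.6461)/0.016065 = -0.046777/0.016065 = -2.912.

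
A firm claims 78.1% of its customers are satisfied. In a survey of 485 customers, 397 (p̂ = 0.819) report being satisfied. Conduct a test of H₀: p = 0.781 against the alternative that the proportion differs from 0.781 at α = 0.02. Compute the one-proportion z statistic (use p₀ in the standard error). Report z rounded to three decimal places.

z = 2.000

p̂ = 397/485 = 0.81856.
Standard error under H₀: √(0.781×0.219/485) = 0.01878.
z = (0.81856 − 0.781)/0.01878 = 0.03756/0.01878 = 2.000.
Two-sided p-value ≈ 2·Φ(−2.000) = 0.0455; since p > α = 0.02, fail to reject H₀.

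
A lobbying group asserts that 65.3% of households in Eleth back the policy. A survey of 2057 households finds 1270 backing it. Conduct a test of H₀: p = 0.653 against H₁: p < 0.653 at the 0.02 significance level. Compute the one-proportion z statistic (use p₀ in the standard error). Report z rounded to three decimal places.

p̂ = 1270/2057 ≈ 0.6174040.
Under H₀, SE = √(0.653·0.347/2057) = √(0.000110156) = 0.0104955.
z = (0.6174040 − 0.653)/0.0104955 = -0.0355960/0.0104955 = -3.392.
p-value = P(Z < -3.392) ≈ 0.0003, so at α = 0.02 we reject H₀.

z = -3.392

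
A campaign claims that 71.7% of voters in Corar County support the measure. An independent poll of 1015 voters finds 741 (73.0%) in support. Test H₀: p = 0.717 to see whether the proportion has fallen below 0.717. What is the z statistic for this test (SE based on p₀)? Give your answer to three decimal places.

p̂ = 741/1015 ≈ 0.73005.
Standard error under H₀: √(0.717×0.283/1015) = 0.01414.
z = (0.73005 − 0.717)/0.01414 = 0.01305/0.01414 = 0.923.
p-value = P(Z < 0.923) ≈ 0.8220.

z = 0.923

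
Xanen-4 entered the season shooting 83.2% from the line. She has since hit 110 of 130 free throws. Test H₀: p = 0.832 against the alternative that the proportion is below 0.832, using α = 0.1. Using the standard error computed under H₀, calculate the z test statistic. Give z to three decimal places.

z = 0.432

p̂ = 110/130 = 0.84615.
SE = √(p₀(1−p₀)/n) = √(0.13978/130) = 0.03279.
z = (0.84615 − 0.832)/0.03279 = 0.01415/0.03279 = 0.432.
p-value = P(Z < 0.432) ≈ 0.6670. With α = 0.1, fail to reject H₀.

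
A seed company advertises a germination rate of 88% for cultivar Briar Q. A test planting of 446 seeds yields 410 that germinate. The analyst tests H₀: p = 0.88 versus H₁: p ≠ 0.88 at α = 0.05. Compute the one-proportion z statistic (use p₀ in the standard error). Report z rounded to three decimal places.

z = 2.553

p̂ = 410/446 = 0.919283.
SE = √(p₀(1−p₀)/n) = √(0.1056/446) = 0.015387.
z = (0.919283 − 0.88)/0.015387 = 0.039283/0.015387 = 2.553.
Two-sided p-value ≈ 2·Φ(−2.553) = 0.0107, so at α = 0.05 we reject H₀.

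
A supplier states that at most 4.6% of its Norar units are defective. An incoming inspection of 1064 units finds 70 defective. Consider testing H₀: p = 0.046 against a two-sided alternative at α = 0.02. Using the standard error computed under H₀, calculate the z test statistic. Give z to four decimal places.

p̂ = 70/1064 = 0.065789.
Under H₀, SE = √(0.046·0.954/1064) = √(4.12444e-05) = 0.006422.
z = (0.065789 − 0.046)/0.006422 = 0.019789/0.006422 = 3.0814.
Two-sided p-value ≈ 2·Φ(−3.081) = 0.0021; since p < α = 0.02, reject H₀.

z = 3.0814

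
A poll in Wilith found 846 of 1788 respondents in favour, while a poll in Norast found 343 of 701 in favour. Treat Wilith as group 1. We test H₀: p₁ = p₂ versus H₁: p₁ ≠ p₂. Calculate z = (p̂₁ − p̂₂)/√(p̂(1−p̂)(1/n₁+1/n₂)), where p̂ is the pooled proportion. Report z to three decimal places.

z = -0.725

p̂₁ = 846/1788 = 0.473154, p̂₂ = 343/701 = 0.489301.
Pooled p̂ = (846+343)/(1788+701) = 1189/2489 = 0.477702.
SE = √(p̂(1−p̂)(1/n₁+1/n₂)) = √(0.477702·0.522298·0.00198582) = √(0.000495467) = 0.022259.
z = (0.473154 − 0.489301)/0.022259 = -0.016147/0.022259 = -0.725.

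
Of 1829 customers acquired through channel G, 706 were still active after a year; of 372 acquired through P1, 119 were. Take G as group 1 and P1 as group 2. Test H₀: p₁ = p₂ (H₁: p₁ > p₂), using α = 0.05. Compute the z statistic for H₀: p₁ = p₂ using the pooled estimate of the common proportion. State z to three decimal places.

z = 2.401

p̂₁ = 706/1829 ≈ 0.38600, p̂₂ = 119/372 ≈ 0.31989.
Pooled p̂ = (706+119)/(1829+372) = 825/2201 = 0.37483.
SE = √(0.234332 × 0.00323492) = 0.02753.
z = (0.38600 − 0.31989)/0.02753 = 0.06611/0.02753 = 2.401.
p-value = P(Z > 2.401) ≈ 0.0082. With α = 0.05, reject H₀.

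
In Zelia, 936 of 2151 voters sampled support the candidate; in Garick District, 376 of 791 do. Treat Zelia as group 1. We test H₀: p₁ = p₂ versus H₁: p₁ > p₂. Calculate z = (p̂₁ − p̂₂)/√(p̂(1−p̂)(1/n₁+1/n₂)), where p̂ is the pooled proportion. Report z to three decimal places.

p̂₁ = 936/2151 ≈ 0.43515, p̂₂ = 376/791 ≈ 0.47535.
Pooled p̂ = (936+376)/(2151+791) = 1312/2942 = 0.44596.
SE = √(p̂(1−p̂)(1/n₁+1/n₂)) = √(0.44596·0.55404·0.00172912) = √(0.00042723) = 0.02067.
z = (0.43515 − 0.47535)/0.02067 = -0.04020/0.02067 = -1.945.

z = -1.945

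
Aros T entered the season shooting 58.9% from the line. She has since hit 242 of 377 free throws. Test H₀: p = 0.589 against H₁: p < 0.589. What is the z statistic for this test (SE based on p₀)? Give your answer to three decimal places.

p̂ = 242/377 ≈ 0.64191.
Under H₀, SE = √(0.589·0.411/377) = √(0.000642119) = 0.02534.
z = (0.64191 − 0.589)/0.02534 = 0.05291/0.02534 = 2.088.

z = 2.088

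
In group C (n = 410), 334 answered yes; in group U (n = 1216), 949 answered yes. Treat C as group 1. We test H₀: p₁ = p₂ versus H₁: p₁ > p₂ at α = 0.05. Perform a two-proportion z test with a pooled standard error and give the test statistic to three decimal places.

p̂₁ = 334/410 ≈ 0.81463, p̂₂ = 949/1216 ≈ 0.78043.
Pooled p̂ = (334+949)/(410+1216) = 1283/1626 = 0.78905.
SE = √(p̂(1−p̂)(1/n₁+1/n₂)) = √(0.78905·0.21095·0.00326139) = √(0.000542854) = 0.02330.
z = (0.81463 − 0.78043)/0.02330 = 0.03420/0.02330 = 1.468.
p-value = P(Z > 1.468) ≈ 0.0710, so at α = 0.05 we fail to reject H₀.

z = 1.468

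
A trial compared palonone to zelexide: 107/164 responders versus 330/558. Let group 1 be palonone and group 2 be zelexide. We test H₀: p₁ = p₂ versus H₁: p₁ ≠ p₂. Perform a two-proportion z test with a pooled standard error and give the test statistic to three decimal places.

p̂₁ = 107/164 = 0.65244, p̂₂ = 330/558 = 0.59140.
Pooled p̂ = (107+330)/(164+558) = 437/722 = 0.60526.
SE = √(p̂(1−p̂)(1/n₁+1/n₂)) = √(0.60526·0.39474·0.00788968) = √(0.001885) = 0.04342.
z = (0.65244 − 0.59140)/0.04342 = 0.06104/0.04342 = 1.406.
Two-sided p-value ≈ 2·Φ(−1.406) = 0.1597.

z = 1.406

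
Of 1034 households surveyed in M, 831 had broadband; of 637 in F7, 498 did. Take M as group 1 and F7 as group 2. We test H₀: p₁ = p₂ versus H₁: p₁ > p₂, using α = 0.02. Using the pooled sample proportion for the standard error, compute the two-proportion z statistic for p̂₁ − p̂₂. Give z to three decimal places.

z = 1.077

p̂₁ = 831/1034 = 0.80368, p̂₂ = 498/637 = 0.78179.
Pooled p̂ = (831+498)/(1034+637) = 1329/1671 = 0.79533.
SE = √(0.162779 × 0.00253698) = 0.02032.
z = (0.80368 − 0.78179)/0.02032 = 0.02189/0.02032 = 1.077.
p-value = P(Z > 1.077) ≈ 0.1408; since p > α = 0.02, fail to reject H₀.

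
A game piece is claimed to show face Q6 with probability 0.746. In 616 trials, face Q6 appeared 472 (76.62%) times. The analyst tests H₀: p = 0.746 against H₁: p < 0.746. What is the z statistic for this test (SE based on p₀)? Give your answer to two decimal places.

z = 1.15

p̂ = 472/616 ≈ 0.7662.
Standard error under H₀: √(0.746×0.254/616) = 0.0175.
z = (0.7662 − 0.746)/0.0175 = 0.0202/0.0175 = 1.15.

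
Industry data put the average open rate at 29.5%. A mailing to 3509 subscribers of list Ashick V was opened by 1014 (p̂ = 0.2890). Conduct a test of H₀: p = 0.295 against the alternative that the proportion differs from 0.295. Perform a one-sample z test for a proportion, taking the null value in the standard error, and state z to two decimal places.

p̂ = 1014/3509 ≈ 0.2890.
SE = √(p₀(1−p₀)/n) = √(0.20798/3509) = 0.0077.
z = (0.2890 − 0.295)/0.0077 = -0.0060/0.0077 = -0.78.

z = -0.78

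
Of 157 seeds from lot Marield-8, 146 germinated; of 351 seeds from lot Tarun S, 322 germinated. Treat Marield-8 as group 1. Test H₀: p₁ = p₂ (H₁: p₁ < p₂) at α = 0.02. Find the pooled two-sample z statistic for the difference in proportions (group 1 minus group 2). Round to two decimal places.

p̂₁ = 146/157 = 0.92994, p̂₂ = 322/351 = 0.91738.
Pooled p̂ = (146+322)/(157+351) = 468/508 = 0.92126.
SE = √(0.0725401 × 0.00921843) = 0.02586.
z = (0.92994 − 0.91738)/0.02586 = 0.01256/0.02586 = 0.49.
p-value = P(Z < 0.486) ≈ 0.6864; since p > α = 0.02, fail to reject H₀.

z = 0.49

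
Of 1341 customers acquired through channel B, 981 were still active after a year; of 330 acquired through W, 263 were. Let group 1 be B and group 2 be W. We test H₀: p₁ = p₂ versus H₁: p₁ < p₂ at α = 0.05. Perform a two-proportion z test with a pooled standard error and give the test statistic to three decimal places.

p̂₁ = 981/1341 = 0.73154, p̂₂ = 263/330 = 0.79697.
Pooled p̂ = (981+263)/(1341+330) = 1244/1671 = 0.74446.
SE = √(0.190237 × 0.00377602) = 0.02680.
z = (0.73154 − 0.79697)/0.02680 = -0.06543/0.02680 = -2.441.
p-value = P(Z < -2.441) ≈ 0.0073; since p < α = 0.05, reject H₀.

z = -2.441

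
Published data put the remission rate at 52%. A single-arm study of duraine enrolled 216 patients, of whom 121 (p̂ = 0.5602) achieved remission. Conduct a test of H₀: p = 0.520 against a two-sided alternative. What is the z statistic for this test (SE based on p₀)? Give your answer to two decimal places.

z = 1.18

p̂ = 121/216 ≈ 0.5602.
Under H₀, SE = √(0.52·0.48/216) = √(0.00115556) = 0.0340.
z = (0.5602 − 0.52)/0.0340 = 0.0402/0.0340 = 1.18.
p-value = 2·P(Z > 1.182) ≈ 0.2371.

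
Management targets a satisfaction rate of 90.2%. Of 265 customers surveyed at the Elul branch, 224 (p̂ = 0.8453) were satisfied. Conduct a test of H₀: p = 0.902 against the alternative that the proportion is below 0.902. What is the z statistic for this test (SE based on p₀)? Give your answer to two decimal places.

p̂ = 224/265 = 0.84528.
SE = √(p₀(1−p₀)/n) = √(0.088396/265) = 0.01826.
z = (0.84528 − 0.902)/0.01826 = -0.05672/0.01826 = -3.11.

z = -3.11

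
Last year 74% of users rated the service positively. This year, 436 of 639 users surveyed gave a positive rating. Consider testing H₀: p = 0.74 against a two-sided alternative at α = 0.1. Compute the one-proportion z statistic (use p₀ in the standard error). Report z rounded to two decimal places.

p̂ = 436/639 ≈ 0.6823.
Standard error under H₀: √(0.74×0.26/639) = 0.0174.
z = (0.6823 − 0.74)/0.0174 = -0.0577/0.0174 = -3.32.
p-value = 2·P(Z > 3.324) ≈ 0.0009. With α = 0.1, reject H₀.

z = -3.32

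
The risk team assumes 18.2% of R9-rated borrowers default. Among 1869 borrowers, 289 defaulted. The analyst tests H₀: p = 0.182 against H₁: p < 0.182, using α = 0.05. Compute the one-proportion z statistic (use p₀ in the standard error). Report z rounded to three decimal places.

p̂ = 289/1869 = 0.154628.
SE = √(p₀(1−p₀)/n) = √(0.14888/1869) = 0.008925.
z = (0.154628 − 0.182)/0.008925 = -0.027372/0.008925 = -3.067.
p-value = P(Z < -3.067) ≈ 0.0011. With α = 0.05, reject H₀.

z = -3.067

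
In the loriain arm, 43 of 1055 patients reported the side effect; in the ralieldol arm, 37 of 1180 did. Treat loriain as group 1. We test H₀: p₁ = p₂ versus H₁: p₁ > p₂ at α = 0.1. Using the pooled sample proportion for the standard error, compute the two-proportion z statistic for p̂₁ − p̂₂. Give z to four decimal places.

p̂₁ = 43/1055 = 0.0407583, p̂₂ = 37/1180 = 0.0313559.
Pooled p̂ = (43+37)/(1055+1180) = 80/2235 = 0.0357942.
SE = √(p̂(1−p̂)(1/n₁+1/n₂)) = √(0.0357942·0.9642058·0.00179532) = √(6.1962e-05) = 0.0078716.
z = (0.0407583 − 0.0313559)/0.0078716 = 0.0094024/0.0078716 = 1.1945.
p-value = P(Z > 1.194) ≈ 0.1161. With α = 0.1, fail to reject H₀.

z = 1.1945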